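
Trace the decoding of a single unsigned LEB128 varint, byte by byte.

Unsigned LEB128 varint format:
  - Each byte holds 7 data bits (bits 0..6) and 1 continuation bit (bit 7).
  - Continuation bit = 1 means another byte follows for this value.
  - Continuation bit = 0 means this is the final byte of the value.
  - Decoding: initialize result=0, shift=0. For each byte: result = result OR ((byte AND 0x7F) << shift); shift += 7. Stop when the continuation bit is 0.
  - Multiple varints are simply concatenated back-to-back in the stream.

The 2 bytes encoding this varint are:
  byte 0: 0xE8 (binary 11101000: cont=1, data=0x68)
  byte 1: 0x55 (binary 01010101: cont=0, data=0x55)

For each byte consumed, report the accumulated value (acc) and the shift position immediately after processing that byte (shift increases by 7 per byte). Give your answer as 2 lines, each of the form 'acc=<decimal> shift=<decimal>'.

byte 0=0xE8: payload=0x68=104, contrib = 104<<0 = 104; acc -> 104, shift -> 7
byte 1=0x55: payload=0x55=85, contrib = 85<<7 = 10880; acc -> 10984, shift -> 14

Answer: acc=104 shift=7
acc=10984 shift=14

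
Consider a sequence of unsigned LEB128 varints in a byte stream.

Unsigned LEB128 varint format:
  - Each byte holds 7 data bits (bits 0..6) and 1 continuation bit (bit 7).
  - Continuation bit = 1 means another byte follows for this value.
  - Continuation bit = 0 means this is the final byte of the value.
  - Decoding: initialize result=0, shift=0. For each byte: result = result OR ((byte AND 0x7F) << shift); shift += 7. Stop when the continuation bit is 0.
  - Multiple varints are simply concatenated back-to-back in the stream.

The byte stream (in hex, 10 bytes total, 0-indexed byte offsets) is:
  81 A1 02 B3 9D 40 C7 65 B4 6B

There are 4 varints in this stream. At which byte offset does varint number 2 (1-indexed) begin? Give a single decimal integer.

  byte[0]=0x81 cont=1 payload=0x01=1: acc |= 1<<0 -> acc=1 shift=7
  byte[1]=0xA1 cont=1 payload=0x21=33: acc |= 33<<7 -> acc=4225 shift=14
  byte[2]=0x02 cont=0 payload=0x02=2: acc |= 2<<14 -> acc=36993 shift=21 [end]
Varint 1: bytes[0:3] = 81 A1 02 -> value 36993 (3 byte(s))
  byte[3]=0xB3 cont=1 payload=0x33=51: acc |= 51<<0 -> acc=51 shift=7
  byte[4]=0x9D cont=1 payload=0x1D=29: acc |= 29<<7 -> acc=3763 shift=14
  byte[5]=0x40 cont=0 payload=0x40=64: acc |= 64<<14 -> acc=1052339 shift=21 [end]
Varint 2: bytes[3:6] = B3 9D 40 -> value 1052339 (3 byte(s))
  byte[6]=0xC7 cont=1 payload=0x47=71: acc |= 71<<0 -> acc=71 shift=7
  byte[7]=0x65 cont=0 payload=0x65=101: acc |= 101<<7 -> acc=12999 shift=14 [end]
Varint 3: bytes[6:8] = C7 65 -> value 12999 (2 byte(s))
  byte[8]=0xB4 cont=1 payload=0x34=52: acc |= 52<<0 -> acc=52 shift=7
  byte[9]=0x6B cont=0 payload=0x6B=107: acc |= 107<<7 -> acc=13748 shift=14 [end]
Varint 4: bytes[8:10] = B4 6B -> value 13748 (2 byte(s))

Answer: 3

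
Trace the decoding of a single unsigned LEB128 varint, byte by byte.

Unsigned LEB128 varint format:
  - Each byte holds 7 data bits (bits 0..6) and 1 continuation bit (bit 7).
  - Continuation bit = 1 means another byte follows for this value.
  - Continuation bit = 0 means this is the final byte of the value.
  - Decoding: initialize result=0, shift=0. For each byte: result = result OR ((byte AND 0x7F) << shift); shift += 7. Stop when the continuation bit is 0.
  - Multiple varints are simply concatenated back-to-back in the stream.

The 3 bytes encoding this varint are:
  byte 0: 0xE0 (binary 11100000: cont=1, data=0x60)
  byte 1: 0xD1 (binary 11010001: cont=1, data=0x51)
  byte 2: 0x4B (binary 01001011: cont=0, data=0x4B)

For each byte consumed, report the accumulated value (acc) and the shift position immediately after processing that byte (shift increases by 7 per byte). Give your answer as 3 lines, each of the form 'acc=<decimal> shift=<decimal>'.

Answer: acc=96 shift=7
acc=10464 shift=14
acc=1239264 shift=21

Derivation:
byte 0=0xE0: payload=0x60=96, contrib = 96<<0 = 96; acc -> 96, shift -> 7
byte 1=0xD1: payload=0x51=81, contrib = 81<<7 = 10368; acc -> 10464, shift -> 14
byte 2=0x4B: payload=0x4B=75, contrib = 75<<14 = 1228800; acc -> 1239264, shift -> 21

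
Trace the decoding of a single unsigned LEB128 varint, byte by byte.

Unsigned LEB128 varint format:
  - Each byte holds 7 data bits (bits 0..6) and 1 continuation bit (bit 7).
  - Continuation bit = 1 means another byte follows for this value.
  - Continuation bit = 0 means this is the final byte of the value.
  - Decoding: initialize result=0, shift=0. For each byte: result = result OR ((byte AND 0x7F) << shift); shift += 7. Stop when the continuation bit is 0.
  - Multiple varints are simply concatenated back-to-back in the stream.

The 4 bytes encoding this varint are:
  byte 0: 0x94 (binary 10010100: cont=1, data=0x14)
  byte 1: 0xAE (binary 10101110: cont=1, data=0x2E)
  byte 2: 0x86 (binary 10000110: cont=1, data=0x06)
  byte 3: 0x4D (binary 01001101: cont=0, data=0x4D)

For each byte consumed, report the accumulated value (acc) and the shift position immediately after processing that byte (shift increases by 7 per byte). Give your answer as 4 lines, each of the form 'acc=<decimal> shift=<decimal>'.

byte 0=0x94: payload=0x14=20, contrib = 20<<0 = 20; acc -> 20, shift -> 7
byte 1=0xAE: payload=0x2E=46, contrib = 46<<7 = 5888; acc -> 5908, shift -> 14
byte 2=0x86: payload=0x06=6, contrib = 6<<14 = 98304; acc -> 104212, shift -> 21
byte 3=0x4D: payload=0x4D=77, contrib = 77<<21 = 161480704; acc -> 161584916, shift -> 28

Answer: acc=20 shift=7
acc=5908 shift=14
acc=104212 shift=21
acc=161584916 shift=28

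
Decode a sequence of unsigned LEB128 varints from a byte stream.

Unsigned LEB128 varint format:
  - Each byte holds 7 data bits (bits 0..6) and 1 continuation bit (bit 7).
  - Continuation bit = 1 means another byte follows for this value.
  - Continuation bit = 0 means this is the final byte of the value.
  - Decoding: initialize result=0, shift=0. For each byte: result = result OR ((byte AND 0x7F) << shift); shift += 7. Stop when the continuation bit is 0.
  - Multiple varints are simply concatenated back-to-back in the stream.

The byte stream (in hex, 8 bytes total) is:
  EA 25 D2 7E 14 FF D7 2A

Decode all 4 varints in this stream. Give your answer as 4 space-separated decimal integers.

  byte[0]=0xEA cont=1 payload=0x6A=106: acc |= 106<<0 -> acc=106 shift=7
  byte[1]=0x25 cont=0 payload=0x25=37: acc |= 37<<7 -> acc=4842 shift=14 [end]
Varint 1: bytes[0:2] = EA 25 -> value 4842 (2 byte(s))
  byte[2]=0xD2 cont=1 payload=0x52=82: acc |= 82<<0 -> acc=82 shift=7
  byte[3]=0x7E cont=0 payload=0x7E=126: acc |= 126<<7 -> acc=16210 shift=14 [end]
Varint 2: bytes[2:4] = D2 7E -> value 16210 (2 byte(s))
  byte[4]=0x14 cont=0 payload=0x14=20: acc |= 20<<0 -> acc=20 shift=7 [end]
Varint 3: bytes[4:5] = 14 -> value 20 (1 byte(s))
  byte[5]=0xFF cont=1 payload=0x7F=127: acc |= 127<<0 -> acc=127 shift=7
  byte[6]=0xD7 cont=1 payload=0x57=87: acc |= 87<<7 -> acc=11263 shift=14
  byte[7]=0x2A cont=0 payload=0x2A=42: acc |= 42<<14 -> acc=699391 shift=21 [end]
Varint 4: bytes[5:8] = FF D7 2A -> value 699391 (3 byte(s))

Answer: 4842 16210 20 699391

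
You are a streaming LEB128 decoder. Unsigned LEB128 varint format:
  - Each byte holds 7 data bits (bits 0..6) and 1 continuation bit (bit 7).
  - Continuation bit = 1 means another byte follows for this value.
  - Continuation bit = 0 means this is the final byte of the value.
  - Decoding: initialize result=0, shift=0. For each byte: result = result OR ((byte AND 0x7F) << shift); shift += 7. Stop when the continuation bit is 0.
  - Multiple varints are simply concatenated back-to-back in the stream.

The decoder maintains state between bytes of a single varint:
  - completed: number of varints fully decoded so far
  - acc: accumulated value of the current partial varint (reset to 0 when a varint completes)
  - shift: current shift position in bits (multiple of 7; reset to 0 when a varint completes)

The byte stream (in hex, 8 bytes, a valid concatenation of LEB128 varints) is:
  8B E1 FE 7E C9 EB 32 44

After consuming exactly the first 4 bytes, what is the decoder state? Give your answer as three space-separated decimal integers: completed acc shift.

Answer: 1 0 0

Derivation:
byte[0]=0x8B cont=1 payload=0x0B: acc |= 11<<0 -> completed=0 acc=11 shift=7
byte[1]=0xE1 cont=1 payload=0x61: acc |= 97<<7 -> completed=0 acc=12427 shift=14
byte[2]=0xFE cont=1 payload=0x7E: acc |= 126<<14 -> completed=0 acc=2076811 shift=21
byte[3]=0x7E cont=0 payload=0x7E: varint #1 complete (value=266317963); reset -> completed=1 acc=0 shift=0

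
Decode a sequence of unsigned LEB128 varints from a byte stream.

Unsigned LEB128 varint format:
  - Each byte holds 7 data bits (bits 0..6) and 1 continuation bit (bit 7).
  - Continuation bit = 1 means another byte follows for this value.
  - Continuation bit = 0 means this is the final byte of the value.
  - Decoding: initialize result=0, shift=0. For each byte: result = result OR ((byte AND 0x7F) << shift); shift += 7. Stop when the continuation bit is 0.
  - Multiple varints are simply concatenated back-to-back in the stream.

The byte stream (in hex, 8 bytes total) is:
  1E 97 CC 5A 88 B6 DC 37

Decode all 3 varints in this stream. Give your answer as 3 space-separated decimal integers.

  byte[0]=0x1E cont=0 payload=0x1E=30: acc |= 30<<0 -> acc=30 shift=7 [end]
Varint 1: bytes[0:1] = 1E -> value 30 (1 byte(s))
  byte[1]=0x97 cont=1 payload=0x17=23: acc |= 23<<0 -> acc=23 shift=7
  byte[2]=0xCC cont=1 payload=0x4C=76: acc |= 76<<7 -> acc=9751 shift=14
  byte[3]=0x5A cont=0 payload=0x5A=90: acc |= 90<<14 -> acc=1484311 shift=21 [end]
Varint 2: bytes[1:4] = 97 CC 5A -> value 1484311 (3 byte(s))
  byte[4]=0x88 cont=1 payload=0x08=8: acc |= 8<<0 -> acc=8 shift=7
  byte[5]=0xB6 cont=1 payload=0x36=54: acc |= 54<<7 -> acc=6920 shift=14
  byte[6]=0xDC cont=1 payload=0x5C=92: acc |= 92<<14 -> acc=1514248 shift=21
  byte[7]=0x37 cont=0 payload=0x37=55: acc |= 55<<21 -> acc=116857608 shift=28 [end]
Varint 3: bytes[4:8] = 88 B6 DC 37 -> value 116857608 (4 byte(s))

Answer: 30 1484311 116857608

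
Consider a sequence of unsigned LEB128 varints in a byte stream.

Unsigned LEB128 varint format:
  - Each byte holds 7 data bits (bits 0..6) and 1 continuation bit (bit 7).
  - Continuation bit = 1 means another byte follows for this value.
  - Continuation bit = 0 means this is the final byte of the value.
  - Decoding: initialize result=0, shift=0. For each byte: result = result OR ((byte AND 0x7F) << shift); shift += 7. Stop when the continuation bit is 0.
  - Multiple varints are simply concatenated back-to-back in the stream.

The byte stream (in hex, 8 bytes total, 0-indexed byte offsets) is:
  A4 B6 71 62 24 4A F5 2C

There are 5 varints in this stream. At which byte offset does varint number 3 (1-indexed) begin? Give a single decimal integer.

  byte[0]=0xA4 cont=1 payload=0x24=36: acc |= 36<<0 -> acc=36 shift=7
  byte[1]=0xB6 cont=1 payload=0x36=54: acc |= 54<<7 -> acc=6948 shift=14
  byte[2]=0x71 cont=0 payload=0x71=113: acc |= 113<<14 -> acc=1858340 shift=21 [end]
Varint 1: bytes[0:3] = A4 B6 71 -> value 1858340 (3 byte(s))
  byte[3]=0x62 cont=0 payload=0x62=98: acc |= 98<<0 -> acc=98 shift=7 [end]
Varint 2: bytes[3:4] = 62 -> value 98 (1 byte(s))
  byte[4]=0x24 cont=0 payload=0x24=36: acc |= 36<<0 -> acc=36 shift=7 [end]
Varint 3: bytes[4:5] = 24 -> value 36 (1 byte(s))
  byte[5]=0x4A cont=0 payload=0x4A=74: acc |= 74<<0 -> acc=74 shift=7 [end]
Varint 4: bytes[5:6] = 4A -> value 74 (1 byte(s))
  byte[6]=0xF5 cont=1 payload=0x75=117: acc |= 117<<0 -> acc=117 shift=7
  byte[7]=0x2C cont=0 payload=0x2C=44: acc |= 44<<7 -> acc=5749 shift=14 [end]
Varint 5: bytes[6:8] = F5 2C -> value 5749 (2 byte(s))

Answer: 4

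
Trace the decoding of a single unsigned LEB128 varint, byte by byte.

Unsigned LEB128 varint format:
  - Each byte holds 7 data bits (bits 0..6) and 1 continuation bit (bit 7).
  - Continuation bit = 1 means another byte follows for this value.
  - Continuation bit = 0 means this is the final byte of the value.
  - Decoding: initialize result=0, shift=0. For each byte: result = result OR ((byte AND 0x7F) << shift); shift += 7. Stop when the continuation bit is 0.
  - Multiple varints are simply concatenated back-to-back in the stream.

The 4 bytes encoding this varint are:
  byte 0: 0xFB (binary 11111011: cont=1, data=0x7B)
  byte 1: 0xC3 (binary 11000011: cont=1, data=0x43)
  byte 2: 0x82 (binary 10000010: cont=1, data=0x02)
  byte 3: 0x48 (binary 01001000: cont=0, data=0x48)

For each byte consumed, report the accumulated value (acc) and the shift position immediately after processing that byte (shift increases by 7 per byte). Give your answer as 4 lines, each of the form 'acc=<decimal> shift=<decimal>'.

Answer: acc=123 shift=7
acc=8699 shift=14
acc=41467 shift=21
acc=151036411 shift=28

Derivation:
byte 0=0xFB: payload=0x7B=123, contrib = 123<<0 = 123; acc -> 123, shift -> 7
byte 1=0xC3: payload=0x43=67, contrib = 67<<7 = 8576; acc -> 8699, shift -> 14
byte 2=0x82: payload=0x02=2, contrib = 2<<14 = 32768; acc -> 41467, shift -> 21
byte 3=0x48: payload=0x48=72, contrib = 72<<21 = 150994944; acc -> 151036411, shift -> 28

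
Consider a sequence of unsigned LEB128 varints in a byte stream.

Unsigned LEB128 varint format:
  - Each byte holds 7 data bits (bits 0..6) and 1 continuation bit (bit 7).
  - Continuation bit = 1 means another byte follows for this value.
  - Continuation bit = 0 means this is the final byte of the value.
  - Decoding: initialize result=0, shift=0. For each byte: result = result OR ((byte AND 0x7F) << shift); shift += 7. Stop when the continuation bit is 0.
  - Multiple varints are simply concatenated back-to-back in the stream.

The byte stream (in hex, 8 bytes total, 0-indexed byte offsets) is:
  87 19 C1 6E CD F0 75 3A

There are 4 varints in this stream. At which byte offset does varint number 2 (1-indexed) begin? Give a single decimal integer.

  byte[0]=0x87 cont=1 payload=0x07=7: acc |= 7<<0 -> acc=7 shift=7
  byte[1]=0x19 cont=0 payload=0x19=25: acc |= 25<<7 -> acc=3207 shift=14 [end]
Varint 1: bytes[0:2] = 87 19 -> value 3207 (2 byte(s))
  byte[2]=0xC1 cont=1 payload=0x41=65: acc |= 65<<0 -> acc=65 shift=7
  byte[3]=0x6E cont=0 payload=0x6E=110: acc |= 110<<7 -> acc=14145 shift=14 [end]
Varint 2: bytes[2:4] = C1 6E -> value 14145 (2 byte(s))
  byte[4]=0xCD cont=1 payload=0x4D=77: acc |= 77<<0 -> acc=77 shift=7
  byte[5]=0xF0 cont=1 payload=0x70=112: acc |= 112<<7 -> acc=14413 shift=14
  byte[6]=0x75 cont=0 payload=0x75=117: acc |= 117<<14 -> acc=1931341 shift=21 [end]
Varint 3: bytes[4:7] = CD F0 75 -> value 1931341 (3 byte(s))
  byte[7]=0x3A cont=0 payload=0x3A=58: acc |= 58<<0 -> acc=58 shift=7 [end]
Varint 4: bytes[7:8] = 3A -> value 58 (1 byte(s))

Answer: 2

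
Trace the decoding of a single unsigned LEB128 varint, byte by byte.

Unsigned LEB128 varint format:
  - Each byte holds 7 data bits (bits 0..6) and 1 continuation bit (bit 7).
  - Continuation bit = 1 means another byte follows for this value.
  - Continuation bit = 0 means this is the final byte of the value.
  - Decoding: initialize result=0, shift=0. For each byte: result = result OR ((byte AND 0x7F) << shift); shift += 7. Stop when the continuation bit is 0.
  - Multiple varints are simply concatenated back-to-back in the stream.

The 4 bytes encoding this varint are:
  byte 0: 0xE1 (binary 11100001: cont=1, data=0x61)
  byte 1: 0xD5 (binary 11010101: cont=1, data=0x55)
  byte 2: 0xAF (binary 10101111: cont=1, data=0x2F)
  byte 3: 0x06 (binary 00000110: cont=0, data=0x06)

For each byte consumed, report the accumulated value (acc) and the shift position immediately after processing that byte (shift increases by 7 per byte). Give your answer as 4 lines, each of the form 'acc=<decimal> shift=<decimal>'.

Answer: acc=97 shift=7
acc=10977 shift=14
acc=781025 shift=21
acc=13363937 shift=28

Derivation:
byte 0=0xE1: payload=0x61=97, contrib = 97<<0 = 97; acc -> 97, shift -> 7
byte 1=0xD5: payload=0x55=85, contrib = 85<<7 = 10880; acc -> 10977, shift -> 14
byte 2=0xAF: payload=0x2F=47, contrib = 47<<14 = 770048; acc -> 781025, shift -> 21
byte 3=0x06: payload=0x06=6, contrib = 6<<21 = 12582912; acc -> 13363937, shift -> 28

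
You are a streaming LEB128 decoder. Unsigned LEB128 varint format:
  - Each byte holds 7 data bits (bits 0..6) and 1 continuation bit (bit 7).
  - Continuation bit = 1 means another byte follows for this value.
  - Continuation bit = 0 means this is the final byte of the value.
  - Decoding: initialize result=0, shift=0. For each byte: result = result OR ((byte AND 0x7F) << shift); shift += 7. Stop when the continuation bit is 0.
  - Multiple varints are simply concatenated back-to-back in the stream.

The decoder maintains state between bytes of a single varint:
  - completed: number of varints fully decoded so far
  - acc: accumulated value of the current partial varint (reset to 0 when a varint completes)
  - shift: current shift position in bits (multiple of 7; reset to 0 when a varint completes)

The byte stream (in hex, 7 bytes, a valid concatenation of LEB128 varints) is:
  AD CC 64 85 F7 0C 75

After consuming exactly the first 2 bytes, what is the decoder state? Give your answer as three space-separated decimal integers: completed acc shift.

Answer: 0 9773 14

Derivation:
byte[0]=0xAD cont=1 payload=0x2D: acc |= 45<<0 -> completed=0 acc=45 shift=7
byte[1]=0xCC cont=1 payload=0x4C: acc |= 76<<7 -> completed=0 acc=9773 shift=14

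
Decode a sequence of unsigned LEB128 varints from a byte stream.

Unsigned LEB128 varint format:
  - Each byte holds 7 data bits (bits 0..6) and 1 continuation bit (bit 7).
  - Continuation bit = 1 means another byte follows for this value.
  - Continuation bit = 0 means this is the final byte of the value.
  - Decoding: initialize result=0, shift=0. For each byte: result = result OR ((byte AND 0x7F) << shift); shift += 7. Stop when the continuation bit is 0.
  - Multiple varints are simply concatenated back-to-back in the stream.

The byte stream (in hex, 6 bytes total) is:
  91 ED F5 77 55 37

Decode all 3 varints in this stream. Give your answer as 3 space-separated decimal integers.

  byte[0]=0x91 cont=1 payload=0x11=17: acc |= 17<<0 -> acc=17 shift=7
  byte[1]=0xED cont=1 payload=0x6D=109: acc |= 109<<7 -> acc=13969 shift=14
  byte[2]=0xF5 cont=1 payload=0x75=117: acc |= 117<<14 -> acc=1930897 shift=21
  byte[3]=0x77 cont=0 payload=0x77=119: acc |= 119<<21 -> acc=251491985 shift=28 [end]
Varint 1: bytes[0:4] = 91 ED F5 77 -> value 251491985 (4 byte(s))
  byte[4]=0x55 cont=0 payload=0x55=85: acc |= 85<<0 -> acc=85 shift=7 [end]
Varint 2: bytes[4:5] = 55 -> value 85 (1 byte(s))
  byte[5]=0x37 cont=0 payload=0x37=55: acc |= 55<<0 -> acc=55 shift=7 [end]
Varint 3: bytes[5:6] = 37 -> value 55 (1 byte(s))

Answer: 251491985 85 55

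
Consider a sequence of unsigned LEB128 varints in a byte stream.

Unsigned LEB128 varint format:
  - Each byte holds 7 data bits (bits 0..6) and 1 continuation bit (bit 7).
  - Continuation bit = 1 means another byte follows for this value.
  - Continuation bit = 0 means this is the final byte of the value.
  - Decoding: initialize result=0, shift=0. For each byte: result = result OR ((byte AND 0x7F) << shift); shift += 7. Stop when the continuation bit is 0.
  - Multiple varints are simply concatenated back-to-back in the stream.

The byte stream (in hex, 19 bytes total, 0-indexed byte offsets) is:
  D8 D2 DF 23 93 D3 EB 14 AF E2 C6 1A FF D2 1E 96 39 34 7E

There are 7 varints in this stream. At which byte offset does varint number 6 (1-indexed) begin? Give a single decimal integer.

  byte[0]=0xD8 cont=1 payload=0x58=88: acc |= 88<<0 -> acc=88 shift=7
  byte[1]=0xD2 cont=1 payload=0x52=82: acc |= 82<<7 -> acc=10584 shift=14
  byte[2]=0xDF cont=1 payload=0x5F=95: acc |= 95<<14 -> acc=1567064 shift=21
  byte[3]=0x23 cont=0 payload=0x23=35: acc |= 35<<21 -> acc=74967384 shift=28 [end]
Varint 1: bytes[0:4] = D8 D2 DF 23 -> value 74967384 (4 byte(s))
  byte[4]=0x93 cont=1 payload=0x13=19: acc |= 19<<0 -> acc=19 shift=7
  byte[5]=0xD3 cont=1 payload=0x53=83: acc |= 83<<7 -> acc=10643 shift=14
  byte[6]=0xEB cont=1 payload=0x6B=107: acc |= 107<<14 -> acc=1763731 shift=21
  byte[7]=0x14 cont=0 payload=0x14=20: acc |= 20<<21 -> acc=43706771 shift=28 [end]
Varint 2: bytes[4:8] = 93 D3 EB 14 -> value 43706771 (4 byte(s))
  byte[8]=0xAF cont=1 payload=0x2F=47: acc |= 47<<0 -> acc=47 shift=7
  byte[9]=0xE2 cont=1 payload=0x62=98: acc |= 98<<7 -> acc=12591 shift=14
  byte[10]=0xC6 cont=1 payload=0x46=70: acc |= 70<<14 -> acc=1159471 shift=21
  byte[11]=0x1A cont=0 payload=0x1A=26: acc |= 26<<21 -> acc=55685423 shift=28 [end]
Varint 3: bytes[8:12] = AF E2 C6 1A -> value 55685423 (4 byte(s))
  byte[12]=0xFF cont=1 payload=0x7F=127: acc |= 127<<0 -> acc=127 shift=7
  byte[13]=0xD2 cont=1 payload=0x52=82: acc |= 82<<7 -> acc=10623 shift=14
  byte[14]=0x1E cont=0 payload=0x1E=30: acc |= 30<<14 -> acc=502143 shift=21 [end]
Varint 4: bytes[12:15] = FF D2 1E -> value 502143 (3 byte(s))
  byte[15]=0x96 cont=1 payload=0x16=22: acc |= 22<<0 -> acc=22 shift=7
  byte[16]=0x39 cont=0 payload=0x39=57: acc |= 57<<7 -> acc=7318 shift=14 [end]
Varint 5: bytes[15:17] = 96 39 -> value 7318 (2 byte(s))
  byte[17]=0x34 cont=0 payload=0x34=52: acc |= 52<<0 -> acc=52 shift=7 [end]
Varint 6: bytes[17:18] = 34 -> value 52 (1 byte(s))
  byte[18]=0x7E cont=0 payload=0x7E=126: acc |= 126<<0 -> acc=126 shift=7 [end]
Varint 7: bytes[18:19] = 7E -> value 126 (1 byte(s))

Answer: 17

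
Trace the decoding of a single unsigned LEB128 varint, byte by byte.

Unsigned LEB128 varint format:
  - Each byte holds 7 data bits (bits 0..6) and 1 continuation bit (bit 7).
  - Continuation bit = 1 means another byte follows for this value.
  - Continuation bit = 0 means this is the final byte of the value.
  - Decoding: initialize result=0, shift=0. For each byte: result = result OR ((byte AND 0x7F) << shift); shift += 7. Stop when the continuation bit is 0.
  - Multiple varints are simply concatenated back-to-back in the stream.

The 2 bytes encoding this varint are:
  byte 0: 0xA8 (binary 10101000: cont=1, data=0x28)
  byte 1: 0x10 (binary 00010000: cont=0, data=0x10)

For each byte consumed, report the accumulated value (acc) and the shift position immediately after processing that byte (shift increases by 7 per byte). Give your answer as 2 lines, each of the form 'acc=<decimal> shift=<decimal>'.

Answer: acc=40 shift=7
acc=2088 shift=14

Derivation:
byte 0=0xA8: payload=0x28=40, contrib = 40<<0 = 40; acc -> 40, shift -> 7
byte 1=0x10: payload=0x10=16, contrib = 16<<7 = 2048; acc -> 2088, shift -> 14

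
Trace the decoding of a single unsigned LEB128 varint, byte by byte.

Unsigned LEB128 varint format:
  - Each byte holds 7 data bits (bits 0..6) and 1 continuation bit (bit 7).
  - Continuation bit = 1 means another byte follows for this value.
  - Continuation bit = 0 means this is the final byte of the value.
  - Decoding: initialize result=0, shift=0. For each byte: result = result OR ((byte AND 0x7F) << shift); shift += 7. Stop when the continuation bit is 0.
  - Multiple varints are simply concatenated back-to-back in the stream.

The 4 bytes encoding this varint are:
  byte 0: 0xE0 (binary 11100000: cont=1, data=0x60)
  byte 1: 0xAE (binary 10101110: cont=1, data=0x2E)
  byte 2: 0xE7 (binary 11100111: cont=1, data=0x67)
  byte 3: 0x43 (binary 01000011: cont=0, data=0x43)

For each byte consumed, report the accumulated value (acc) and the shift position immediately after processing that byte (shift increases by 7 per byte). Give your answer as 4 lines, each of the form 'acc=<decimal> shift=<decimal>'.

byte 0=0xE0: payload=0x60=96, contrib = 96<<0 = 96; acc -> 96, shift -> 7
byte 1=0xAE: payload=0x2E=46, contrib = 46<<7 = 5888; acc -> 5984, shift -> 14
byte 2=0xE7: payload=0x67=103, contrib = 103<<14 = 1687552; acc -> 1693536, shift -> 21
byte 3=0x43: payload=0x43=67, contrib = 67<<21 = 140509184; acc -> 142202720, shift -> 28

Answer: acc=96 shift=7
acc=5984 shift=14
acc=1693536 shift=21
acc=142202720 shift=28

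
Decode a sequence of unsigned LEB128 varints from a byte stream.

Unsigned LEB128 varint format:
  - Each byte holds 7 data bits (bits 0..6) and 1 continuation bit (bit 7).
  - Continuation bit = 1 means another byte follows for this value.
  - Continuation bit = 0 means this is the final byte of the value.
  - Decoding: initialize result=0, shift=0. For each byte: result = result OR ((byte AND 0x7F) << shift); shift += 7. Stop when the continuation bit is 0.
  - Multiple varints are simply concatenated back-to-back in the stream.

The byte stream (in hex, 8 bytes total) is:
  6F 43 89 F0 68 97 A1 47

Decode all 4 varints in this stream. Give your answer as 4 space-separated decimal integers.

Answer: 111 67 1718281 1167511

Derivation:
  byte[0]=0x6F cont=0 payload=0x6F=111: acc |= 111<<0 -> acc=111 shift=7 [end]
Varint 1: bytes[0:1] = 6F -> value 111 (1 byte(s))
  byte[1]=0x43 cont=0 payload=0x43=67: acc |= 67<<0 -> acc=67 shift=7 [end]
Varint 2: bytes[1:2] = 43 -> value 67 (1 byte(s))
  byte[2]=0x89 cont=1 payload=0x09=9: acc |= 9<<0 -> acc=9 shift=7
  byte[3]=0xF0 cont=1 payload=0x70=112: acc |= 112<<7 -> acc=14345 shift=14
  byte[4]=0x68 cont=0 payload=0x68=104: acc |= 104<<14 -> acc=1718281 shift=21 [end]
Varint 3: bytes[2:5] = 89 F0 68 -> value 1718281 (3 byte(s))
  byte[5]=0x97 cont=1 payload=0x17=23: acc |= 23<<0 -> acc=23 shift=7
  byte[6]=0xA1 cont=1 payload=0x21=33: acc |= 33<<7 -> acc=4247 shift=14
  byte[7]=0x47 cont=0 payload=0x47=71: acc |= 71<<14 -> acc=1167511 shift=21 [end]
Varint 4: bytes[5:8] = 97 A1 47 -> value 1167511 (3 byte(s))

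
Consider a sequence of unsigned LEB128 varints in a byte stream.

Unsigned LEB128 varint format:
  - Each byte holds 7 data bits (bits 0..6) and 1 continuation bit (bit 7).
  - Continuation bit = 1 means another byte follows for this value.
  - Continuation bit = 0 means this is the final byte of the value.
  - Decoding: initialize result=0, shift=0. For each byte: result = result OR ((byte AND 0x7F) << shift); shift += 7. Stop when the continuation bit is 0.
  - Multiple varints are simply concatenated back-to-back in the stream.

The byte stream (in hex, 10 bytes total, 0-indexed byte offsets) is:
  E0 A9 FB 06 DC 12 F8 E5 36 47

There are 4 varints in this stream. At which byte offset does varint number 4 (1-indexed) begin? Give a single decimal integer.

  byte[0]=0xE0 cont=1 payload=0x60=96: acc |= 96<<0 -> acc=96 shift=7
  byte[1]=0xA9 cont=1 payload=0x29=41: acc |= 41<<7 -> acc=5344 shift=14
  byte[2]=0xFB cont=1 payload=0x7B=123: acc |= 123<<14 -> acc=2020576 shift=21
  byte[3]=0x06 cont=0 payload=0x06=6: acc |= 6<<21 -> acc=14603488 shift=28 [end]
Varint 1: bytes[0:4] = E0 A9 FB 06 -> value 14603488 (4 byte(s))
  byte[4]=0xDC cont=1 payload=0x5C=92: acc |= 92<<0 -> acc=92 shift=7
  byte[5]=0x12 cont=0 payload=0x12=18: acc |= 18<<7 -> acc=2396 shift=14 [end]
Varint 2: bytes[4:6] = DC 12 -> value 2396 (2 byte(s))
  byte[6]=0xF8 cont=1 payload=0x78=120: acc |= 120<<0 -> acc=120 shift=7
  byte[7]=0xE5 cont=1 payload=0x65=101: acc |= 101<<7 -> acc=13048 shift=14
  byte[8]=0x36 cont=0 payload=0x36=54: acc |= 54<<14 -> acc=897784 shift=21 [end]
Varint 3: bytes[6:9] = F8 E5 36 -> value 897784 (3 byte(s))
  byte[9]=0x47 cont=0 payload=0x47=71: acc |= 71<<0 -> acc=71 shift=7 [end]
Varint 4: bytes[9:10] = 47 -> value 71 (1 byte(s))

Answer: 9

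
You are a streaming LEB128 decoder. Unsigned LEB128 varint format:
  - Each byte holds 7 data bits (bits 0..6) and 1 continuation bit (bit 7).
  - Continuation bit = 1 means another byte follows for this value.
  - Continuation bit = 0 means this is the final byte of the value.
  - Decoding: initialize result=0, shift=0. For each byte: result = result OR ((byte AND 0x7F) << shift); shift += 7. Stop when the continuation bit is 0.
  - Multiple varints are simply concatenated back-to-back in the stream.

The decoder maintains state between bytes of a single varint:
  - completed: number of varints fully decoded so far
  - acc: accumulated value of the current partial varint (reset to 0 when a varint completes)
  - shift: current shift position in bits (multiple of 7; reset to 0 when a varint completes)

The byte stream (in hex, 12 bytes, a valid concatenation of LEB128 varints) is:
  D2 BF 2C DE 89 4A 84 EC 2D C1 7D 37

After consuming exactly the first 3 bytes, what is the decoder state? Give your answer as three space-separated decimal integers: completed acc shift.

byte[0]=0xD2 cont=1 payload=0x52: acc |= 82<<0 -> completed=0 acc=82 shift=7
byte[1]=0xBF cont=1 payload=0x3F: acc |= 63<<7 -> completed=0 acc=8146 shift=14
byte[2]=0x2C cont=0 payload=0x2C: varint #1 complete (value=729042); reset -> completed=1 acc=0 shift=0

Answer: 1 0 0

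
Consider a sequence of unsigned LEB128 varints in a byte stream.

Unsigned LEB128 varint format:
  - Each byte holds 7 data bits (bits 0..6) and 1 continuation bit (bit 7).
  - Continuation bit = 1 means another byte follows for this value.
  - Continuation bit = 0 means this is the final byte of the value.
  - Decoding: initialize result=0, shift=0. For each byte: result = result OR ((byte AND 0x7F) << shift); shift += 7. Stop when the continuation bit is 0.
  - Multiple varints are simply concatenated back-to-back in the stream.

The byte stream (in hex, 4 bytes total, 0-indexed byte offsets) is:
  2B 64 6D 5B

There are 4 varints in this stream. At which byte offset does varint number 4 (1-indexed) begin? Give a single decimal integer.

  byte[0]=0x2B cont=0 payload=0x2B=43: acc |= 43<<0 -> acc=43 shift=7 [end]
Varint 1: bytes[0:1] = 2B -> value 43 (1 byte(s))
  byte[1]=0x64 cont=0 payload=0x64=100: acc |= 100<<0 -> acc=100 shift=7 [end]
Varint 2: bytes[1:2] = 64 -> value 100 (1 byte(s))
  byte[2]=0x6D cont=0 payload=0x6D=109: acc |= 109<<0 -> acc=109 shift=7 [end]
Varint 3: bytes[2:3] = 6D -> value 109 (1 byte(s))
  byte[3]=0x5B cont=0 payload=0x5B=91: acc |= 91<<0 -> acc=91 shift=7 [end]
Varint 4: bytes[3:4] = 5B -> value 91 (1 byte(s))

Answer: 3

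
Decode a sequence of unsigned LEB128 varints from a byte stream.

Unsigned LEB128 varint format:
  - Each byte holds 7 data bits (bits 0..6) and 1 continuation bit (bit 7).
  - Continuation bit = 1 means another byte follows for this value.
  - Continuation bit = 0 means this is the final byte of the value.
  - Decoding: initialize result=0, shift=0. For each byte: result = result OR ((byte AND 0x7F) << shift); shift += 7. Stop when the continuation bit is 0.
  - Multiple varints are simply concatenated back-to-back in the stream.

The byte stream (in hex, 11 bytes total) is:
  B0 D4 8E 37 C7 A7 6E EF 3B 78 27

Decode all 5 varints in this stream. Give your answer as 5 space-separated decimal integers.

Answer: 115583536 1807303 7663 120 39

Derivation:
  byte[0]=0xB0 cont=1 payload=0x30=48: acc |= 48<<0 -> acc=48 shift=7
  byte[1]=0xD4 cont=1 payload=0x54=84: acc |= 84<<7 -> acc=10800 shift=14
  byte[2]=0x8E cont=1 payload=0x0E=14: acc |= 14<<14 -> acc=240176 shift=21
  byte[3]=0x37 cont=0 payload=0x37=55: acc |= 55<<21 -> acc=115583536 shift=28 [end]
Varint 1: bytes[0:4] = B0 D4 8E 37 -> value 115583536 (4 byte(s))
  byte[4]=0xC7 cont=1 payload=0x47=71: acc |= 71<<0 -> acc=71 shift=7
  byte[5]=0xA7 cont=1 payload=0x27=39: acc |= 39<<7 -> acc=5063 shift=14
  byte[6]=0x6E cont=0 payload=0x6E=110: acc |= 110<<14 -> acc=1807303 shift=21 [end]
Varint 2: bytes[4:7] = C7 A7 6E -> value 1807303 (3 byte(s))
  byte[7]=0xEF cont=1 payload=0x6F=111: acc |= 111<<0 -> acc=111 shift=7
  byte[8]=0x3B cont=0 payload=0x3B=59: acc |= 59<<7 -> acc=7663 shift=14 [end]
Varint 3: bytes[7:9] = EF 3B -> value 7663 (2 byte(s))
  byte[9]=0x78 cont=0 payload=0x78=120: acc |= 120<<0 -> acc=120 shift=7 [end]
Varint 4: bytes[9:10] = 78 -> value 120 (1 byte(s))
  byte[10]=0x27 cont=0 payload=0x27=39: acc |= 39<<0 -> acc=39 shift=7 [end]
Varint 5: bytes[10:11] = 27 -> value 39 (1 byte(s))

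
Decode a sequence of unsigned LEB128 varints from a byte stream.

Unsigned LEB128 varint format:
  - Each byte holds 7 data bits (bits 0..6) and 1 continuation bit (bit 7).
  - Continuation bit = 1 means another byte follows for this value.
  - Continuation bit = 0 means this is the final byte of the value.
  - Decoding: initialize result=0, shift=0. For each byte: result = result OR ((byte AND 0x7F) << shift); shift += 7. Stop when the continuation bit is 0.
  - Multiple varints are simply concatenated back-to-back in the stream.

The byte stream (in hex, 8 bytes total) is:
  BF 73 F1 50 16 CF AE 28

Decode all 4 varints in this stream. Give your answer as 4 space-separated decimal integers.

  byte[0]=0xBF cont=1 payload=0x3F=63: acc |= 63<<0 -> acc=63 shift=7
  byte[1]=0x73 cont=0 payload=0x73=115: acc |= 115<<7 -> acc=14783 shift=14 [end]
Varint 1: bytes[0:2] = BF 73 -> value 14783 (2 byte(s))
  byte[2]=0xF1 cont=1 payload=0x71=113: acc |= 113<<0 -> acc=113 shift=7
  byte[3]=0x50 cont=0 payload=0x50=80: acc |= 80<<7 -> acc=10353 shift=14 [end]
Varint 2: bytes[2:4] = F1 50 -> value 10353 (2 byte(s))
  byte[4]=0x16 cont=0 payload=0x16=22: acc |= 22<<0 -> acc=22 shift=7 [end]
Varint 3: bytes[4:5] = 16 -> value 22 (1 byte(s))
  byte[5]=0xCF cont=1 payload=0x4F=79: acc |= 79<<0 -> acc=79 shift=7
  byte[6]=0xAE cont=1 payload=0x2E=46: acc |= 46<<7 -> acc=5967 shift=14
  byte[7]=0x28 cont=0 payload=0x28=40: acc |= 40<<14 -> acc=661327 shift=21 [end]
Varint 4: bytes[5:8] = CF AE 28 -> value 661327 (3 byte(s))

Answer: 14783 10353 22 661327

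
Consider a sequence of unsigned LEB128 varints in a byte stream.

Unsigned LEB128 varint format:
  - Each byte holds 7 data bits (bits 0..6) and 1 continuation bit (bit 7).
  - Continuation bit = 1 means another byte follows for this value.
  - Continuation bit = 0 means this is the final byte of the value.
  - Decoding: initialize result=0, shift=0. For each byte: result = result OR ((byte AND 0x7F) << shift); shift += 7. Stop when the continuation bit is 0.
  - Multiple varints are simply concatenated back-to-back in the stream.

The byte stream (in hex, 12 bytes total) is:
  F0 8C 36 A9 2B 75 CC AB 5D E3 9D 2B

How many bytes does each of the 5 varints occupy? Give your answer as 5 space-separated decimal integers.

  byte[0]=0xF0 cont=1 payload=0x70=112: acc |= 112<<0 -> acc=112 shift=7
  byte[1]=0x8C cont=1 payload=0x0C=12: acc |= 12<<7 -> acc=1648 shift=14
  byte[2]=0x36 cont=0 payload=0x36=54: acc |= 54<<14 -> acc=886384 shift=21 [end]
Varint 1: bytes[0:3] = F0 8C 36 -> value 886384 (3 byte(s))
  byte[3]=0xA9 cont=1 payload=0x29=41: acc |= 41<<0 -> acc=41 shift=7
  byte[4]=0x2B cont=0 payload=0x2B=43: acc |= 43<<7 -> acc=5545 shift=14 [end]
Varint 2: bytes[3:5] = A9 2B -> value 5545 (2 byte(s))
  byte[5]=0x75 cont=0 payload=0x75=117: acc |= 117<<0 -> acc=117 shift=7 [end]
Varint 3: bytes[5:6] = 75 -> value 117 (1 byte(s))
  byte[6]=0xCC cont=1 payload=0x4C=76: acc |= 76<<0 -> acc=76 shift=7
  byte[7]=0xAB cont=1 payload=0x2B=43: acc |= 43<<7 -> acc=5580 shift=14
  byte[8]=0x5D cont=0 payload=0x5D=93: acc |= 93<<14 -> acc=1529292 shift=21 [end]
Varint 4: bytes[6:9] = CC AB 5D -> value 1529292 (3 byte(s))
  byte[9]=0xE3 cont=1 payload=0x63=99: acc |= 99<<0 -> acc=99 shift=7
  byte[10]=0x9D cont=1 payload=0x1D=29: acc |= 29<<7 -> acc=3811 shift=14
  byte[11]=0x2B cont=0 payload=0x2B=43: acc |= 43<<14 -> acc=708323 shift=21 [end]
Varint 5: bytes[9:12] = E3 9D 2B -> value 708323 (3 byte(s))

Answer: 3 2 1 3 3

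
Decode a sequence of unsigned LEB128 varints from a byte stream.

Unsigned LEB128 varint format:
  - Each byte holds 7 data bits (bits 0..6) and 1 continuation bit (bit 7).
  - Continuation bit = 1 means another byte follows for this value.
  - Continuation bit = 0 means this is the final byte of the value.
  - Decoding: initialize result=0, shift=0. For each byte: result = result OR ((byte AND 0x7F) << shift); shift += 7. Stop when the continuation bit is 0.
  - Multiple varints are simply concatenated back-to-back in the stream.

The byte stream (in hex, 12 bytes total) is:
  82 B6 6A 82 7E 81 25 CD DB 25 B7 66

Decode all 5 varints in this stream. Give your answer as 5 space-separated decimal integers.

Answer: 1743618 16130 4737 617933 13111

Derivation:
  byte[0]=0x82 cont=1 payload=0x02=2: acc |= 2<<0 -> acc=2 shift=7
  byte[1]=0xB6 cont=1 payload=0x36=54: acc |= 54<<7 -> acc=6914 shift=14
  byte[2]=0x6A cont=0 payload=0x6A=106: acc |= 106<<14 -> acc=1743618 shift=21 [end]
Varint 1: bytes[0:3] = 82 B6 6A -> value 1743618 (3 byte(s))
  byte[3]=0x82 cont=1 payload=0x02=2: acc |= 2<<0 -> acc=2 shift=7
  byte[4]=0x7E cont=0 payload=0x7E=126: acc |= 126<<7 -> acc=16130 shift=14 [end]
Varint 2: bytes[3:5] = 82 7E -> value 16130 (2 byte(s))
  byte[5]=0x81 cont=1 payload=0x01=1: acc |= 1<<0 -> acc=1 shift=7
  byte[6]=0x25 cont=0 payload=0x25=37: acc |= 37<<7 -> acc=4737 shift=14 [end]
Varint 3: bytes[5:7] = 81 25 -> value 4737 (2 byte(s))
  byte[7]=0xCD cont=1 payload=0x4D=77: acc |= 77<<0 -> acc=77 shift=7
  byte[8]=0xDB cont=1 payload=0x5B=91: acc |= 91<<7 -> acc=11725 shift=14
  byte[9]=0x25 cont=0 payload=0x25=37: acc |= 37<<14 -> acc=617933 shift=21 [end]
Varint 4: bytes[7:10] = CD DB 25 -> value 617933 (3 byte(s))
  byte[10]=0xB7 cont=1 payload=0x37=55: acc |= 55<<0 -> acc=55 shift=7
  byte[11]=0x66 cont=0 payload=0x66=102: acc |= 102<<7 -> acc=13111 shift=14 [end]
Varint 5: bytes[10:12] = B7 66 -> value 13111 (2 byte(s))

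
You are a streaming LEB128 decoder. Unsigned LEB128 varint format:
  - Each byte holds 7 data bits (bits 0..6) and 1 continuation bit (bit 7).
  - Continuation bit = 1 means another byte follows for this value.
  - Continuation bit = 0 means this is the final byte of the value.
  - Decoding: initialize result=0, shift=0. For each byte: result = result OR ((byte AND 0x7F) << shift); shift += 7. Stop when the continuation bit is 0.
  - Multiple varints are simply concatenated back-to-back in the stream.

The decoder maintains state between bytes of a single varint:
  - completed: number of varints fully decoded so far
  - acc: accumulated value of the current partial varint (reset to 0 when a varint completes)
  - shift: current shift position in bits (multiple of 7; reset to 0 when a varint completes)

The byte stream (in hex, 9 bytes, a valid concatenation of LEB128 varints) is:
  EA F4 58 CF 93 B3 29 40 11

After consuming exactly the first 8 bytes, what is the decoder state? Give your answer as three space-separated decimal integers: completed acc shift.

Answer: 3 0 0

Derivation:
byte[0]=0xEA cont=1 payload=0x6A: acc |= 106<<0 -> completed=0 acc=106 shift=7
byte[1]=0xF4 cont=1 payload=0x74: acc |= 116<<7 -> completed=0 acc=14954 shift=14
byte[2]=0x58 cont=0 payload=0x58: varint #1 complete (value=1456746); reset -> completed=1 acc=0 shift=0
byte[3]=0xCF cont=1 payload=0x4F: acc |= 79<<0 -> completed=1 acc=79 shift=7
byte[4]=0x93 cont=1 payload=0x13: acc |= 19<<7 -> completed=1 acc=2511 shift=14
byte[5]=0xB3 cont=1 payload=0x33: acc |= 51<<14 -> completed=1 acc=838095 shift=21
byte[6]=0x29 cont=0 payload=0x29: varint #2 complete (value=86821327); reset -> completed=2 acc=0 shift=0
byte[7]=0x40 cont=0 payload=0x40: varint #3 complete (value=64); reset -> completed=3 acc=0 shift=0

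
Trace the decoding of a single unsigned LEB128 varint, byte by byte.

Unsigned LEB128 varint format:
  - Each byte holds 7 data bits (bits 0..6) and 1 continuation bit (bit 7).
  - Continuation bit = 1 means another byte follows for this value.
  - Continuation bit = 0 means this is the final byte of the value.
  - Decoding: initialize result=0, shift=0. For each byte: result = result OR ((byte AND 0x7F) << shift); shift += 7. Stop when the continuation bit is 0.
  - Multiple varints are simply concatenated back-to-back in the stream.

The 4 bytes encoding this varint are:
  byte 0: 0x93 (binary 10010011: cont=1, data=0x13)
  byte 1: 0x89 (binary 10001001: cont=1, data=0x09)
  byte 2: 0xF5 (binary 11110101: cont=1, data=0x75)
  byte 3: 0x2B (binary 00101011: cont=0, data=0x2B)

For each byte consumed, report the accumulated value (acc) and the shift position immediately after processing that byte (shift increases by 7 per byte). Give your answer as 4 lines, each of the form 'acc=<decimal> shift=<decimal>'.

byte 0=0x93: payload=0x13=19, contrib = 19<<0 = 19; acc -> 19, shift -> 7
byte 1=0x89: payload=0x09=9, contrib = 9<<7 = 1152; acc -> 1171, shift -> 14
byte 2=0xF5: payload=0x75=117, contrib = 117<<14 = 1916928; acc -> 1918099, shift -> 21
byte 3=0x2B: payload=0x2B=43, contrib = 43<<21 = 90177536; acc -> 92095635, shift -> 28

Answer: acc=19 shift=7
acc=1171 shift=14
acc=1918099 shift=21
acc=92095635 shift=28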